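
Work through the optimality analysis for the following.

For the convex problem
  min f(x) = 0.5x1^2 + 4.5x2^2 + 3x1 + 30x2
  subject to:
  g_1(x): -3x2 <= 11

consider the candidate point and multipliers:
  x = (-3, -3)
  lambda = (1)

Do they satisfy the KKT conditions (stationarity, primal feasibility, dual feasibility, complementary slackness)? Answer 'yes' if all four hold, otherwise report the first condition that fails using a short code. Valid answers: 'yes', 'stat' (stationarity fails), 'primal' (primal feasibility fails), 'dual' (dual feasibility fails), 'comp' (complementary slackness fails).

Gradient of f: grad f(x) = Q x + c = (0, 3)
Constraint values g_i(x) = a_i^T x - b_i:
  g_1((-3, -3)) = -2
Stationarity residual: grad f(x) + sum_i lambda_i a_i = (0, 0)
  -> stationarity OK
Primal feasibility (all g_i <= 0): OK
Dual feasibility (all lambda_i >= 0): OK
Complementary slackness (lambda_i * g_i(x) = 0 for all i): FAILS

Verdict: the first failing condition is complementary_slackness -> comp.

comp


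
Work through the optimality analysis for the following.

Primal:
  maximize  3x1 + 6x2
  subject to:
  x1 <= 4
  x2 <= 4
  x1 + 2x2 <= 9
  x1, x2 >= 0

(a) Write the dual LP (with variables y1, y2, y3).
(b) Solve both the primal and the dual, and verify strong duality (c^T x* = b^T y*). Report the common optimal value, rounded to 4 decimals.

The standard primal-dual pair for 'max c^T x s.t. A x <= b, x >= 0' is:
  Dual:  min b^T y  s.t.  A^T y >= c,  y >= 0.

So the dual LP is:
  minimize  4y1 + 4y2 + 9y3
  subject to:
    y1 + y3 >= 3
    y2 + 2y3 >= 6
    y1, y2, y3 >= 0

Solving the primal: x* = (1, 4).
  primal value c^T x* = 27.
Solving the dual: y* = (0, 0, 3).
  dual value b^T y* = 27.
Strong duality: c^T x* = b^T y*. Confirmed.

27


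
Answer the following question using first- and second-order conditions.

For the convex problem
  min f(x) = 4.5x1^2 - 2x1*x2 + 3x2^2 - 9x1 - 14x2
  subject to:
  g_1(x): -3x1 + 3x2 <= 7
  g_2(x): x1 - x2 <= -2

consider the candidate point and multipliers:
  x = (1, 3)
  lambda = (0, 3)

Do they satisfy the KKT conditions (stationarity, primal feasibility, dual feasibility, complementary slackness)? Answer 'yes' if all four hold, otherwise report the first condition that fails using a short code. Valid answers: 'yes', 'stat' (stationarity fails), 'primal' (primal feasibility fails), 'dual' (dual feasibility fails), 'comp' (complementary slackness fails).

Gradient of f: grad f(x) = Q x + c = (-6, 2)
Constraint values g_i(x) = a_i^T x - b_i:
  g_1((1, 3)) = -1
  g_2((1, 3)) = 0
Stationarity residual: grad f(x) + sum_i lambda_i a_i = (-3, -1)
  -> stationarity FAILS
Primal feasibility (all g_i <= 0): OK
Dual feasibility (all lambda_i >= 0): OK
Complementary slackness (lambda_i * g_i(x) = 0 for all i): OK

Verdict: the first failing condition is stationarity -> stat.

stat


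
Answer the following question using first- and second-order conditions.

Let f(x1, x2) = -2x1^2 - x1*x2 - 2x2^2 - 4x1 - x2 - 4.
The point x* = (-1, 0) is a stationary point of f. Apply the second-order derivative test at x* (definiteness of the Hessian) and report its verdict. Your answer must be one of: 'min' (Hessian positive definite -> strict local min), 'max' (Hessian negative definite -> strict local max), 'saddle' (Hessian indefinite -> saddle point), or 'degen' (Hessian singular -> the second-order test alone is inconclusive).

Compute the Hessian H = grad^2 f:
  H = [[-4, -1], [-1, -4]]
Verify stationarity: grad f(x*) = H x* + g = (0, 0).
Eigenvalues of H: -5, -3.
Both eigenvalues < 0, so H is negative definite -> x* is a strict local max.

max


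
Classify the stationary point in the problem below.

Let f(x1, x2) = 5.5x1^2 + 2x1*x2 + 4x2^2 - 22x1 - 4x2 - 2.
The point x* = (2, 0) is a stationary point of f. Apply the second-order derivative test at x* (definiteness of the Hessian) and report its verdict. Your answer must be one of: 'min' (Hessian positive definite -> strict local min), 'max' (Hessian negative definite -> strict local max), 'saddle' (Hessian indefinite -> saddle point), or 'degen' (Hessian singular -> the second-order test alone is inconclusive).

Compute the Hessian H = grad^2 f:
  H = [[11, 2], [2, 8]]
Verify stationarity: grad f(x*) = H x* + g = (0, 0).
Eigenvalues of H: 7, 12.
Both eigenvalues > 0, so H is positive definite -> x* is a strict local min.

min


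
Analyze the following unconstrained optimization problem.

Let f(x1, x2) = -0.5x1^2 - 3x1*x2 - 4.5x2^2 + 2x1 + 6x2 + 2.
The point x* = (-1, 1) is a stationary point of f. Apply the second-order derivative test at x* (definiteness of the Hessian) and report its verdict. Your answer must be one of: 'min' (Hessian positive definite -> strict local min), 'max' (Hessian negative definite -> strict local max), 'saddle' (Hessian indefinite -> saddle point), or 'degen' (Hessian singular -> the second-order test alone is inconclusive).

Compute the Hessian H = grad^2 f:
  H = [[-1, -3], [-3, -9]]
Verify stationarity: grad f(x*) = H x* + g = (0, 0).
Eigenvalues of H: -10, 0.
H has a zero eigenvalue (singular; negative semidefinite but not definite), so H is neither positive definite, negative definite, nor indefinite. The second-order test alone is inconclusive -> degen.
(Indeed, f is constant along the null direction of H through x*, so x* is not a strict local extremum.)

degen


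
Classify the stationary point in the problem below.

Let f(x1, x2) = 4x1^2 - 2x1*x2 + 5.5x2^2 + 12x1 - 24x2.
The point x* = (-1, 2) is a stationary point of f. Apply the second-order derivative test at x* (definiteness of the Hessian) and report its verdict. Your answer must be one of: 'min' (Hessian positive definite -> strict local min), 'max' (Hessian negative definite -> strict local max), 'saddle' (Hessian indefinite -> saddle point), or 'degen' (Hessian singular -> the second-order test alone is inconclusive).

Compute the Hessian H = grad^2 f:
  H = [[8, -2], [-2, 11]]
Verify stationarity: grad f(x*) = H x* + g = (0, 0).
Eigenvalues of H: 7, 12.
Both eigenvalues > 0, so H is positive definite -> x* is a strict local min.

min


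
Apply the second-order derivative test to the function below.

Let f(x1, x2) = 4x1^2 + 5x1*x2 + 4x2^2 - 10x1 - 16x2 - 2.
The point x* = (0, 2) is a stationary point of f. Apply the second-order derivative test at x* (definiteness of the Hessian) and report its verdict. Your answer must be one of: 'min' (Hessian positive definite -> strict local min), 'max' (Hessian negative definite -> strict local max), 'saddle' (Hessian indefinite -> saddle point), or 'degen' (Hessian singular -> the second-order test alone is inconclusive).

Compute the Hessian H = grad^2 f:
  H = [[8, 5], [5, 8]]
Verify stationarity: grad f(x*) = H x* + g = (0, 0).
Eigenvalues of H: 3, 13.
Both eigenvalues > 0, so H is positive definite -> x* is a strict local min.

min


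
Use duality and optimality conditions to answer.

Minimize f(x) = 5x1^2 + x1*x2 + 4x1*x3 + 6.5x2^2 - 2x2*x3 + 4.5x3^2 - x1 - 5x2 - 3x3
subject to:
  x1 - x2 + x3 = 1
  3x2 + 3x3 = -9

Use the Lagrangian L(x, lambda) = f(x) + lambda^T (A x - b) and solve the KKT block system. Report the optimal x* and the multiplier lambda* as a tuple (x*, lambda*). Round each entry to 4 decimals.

Form the Lagrangian:
  L(x, lambda) = (1/2) x^T Q x + c^T x + lambda^T (A x - b)
Stationarity (grad_x L = 0): Q x + c + A^T lambda = 0.
Primal feasibility: A x = b.

This gives the KKT block system:
  [ Q   A^T ] [ x     ]   [-c ]
  [ A    0  ] [ lambda ] = [ b ]

Solving the linear system:
  x*      = (1.2963, -1.3519, -1.6481)
  lambda* = (-4.0185, 4.6543)
  f(x*)   = 28.1574

x* = (1.2963, -1.3519, -1.6481), lambda* = (-4.0185, 4.6543)


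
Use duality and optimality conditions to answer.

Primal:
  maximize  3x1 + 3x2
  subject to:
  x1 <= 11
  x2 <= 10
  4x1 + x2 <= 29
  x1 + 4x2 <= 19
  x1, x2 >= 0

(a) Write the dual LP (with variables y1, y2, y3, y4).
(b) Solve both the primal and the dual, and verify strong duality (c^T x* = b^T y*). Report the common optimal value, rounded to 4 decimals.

The standard primal-dual pair for 'max c^T x s.t. A x <= b, x >= 0' is:
  Dual:  min b^T y  s.t.  A^T y >= c,  y >= 0.

So the dual LP is:
  minimize  11y1 + 10y2 + 29y3 + 19y4
  subject to:
    y1 + 4y3 + y4 >= 3
    y2 + y3 + 4y4 >= 3
    y1, y2, y3, y4 >= 0

Solving the primal: x* = (6.4667, 3.1333).
  primal value c^T x* = 28.8.
Solving the dual: y* = (0, 0, 0.6, 0.6).
  dual value b^T y* = 28.8.
Strong duality: c^T x* = b^T y*. Confirmed.

28.8


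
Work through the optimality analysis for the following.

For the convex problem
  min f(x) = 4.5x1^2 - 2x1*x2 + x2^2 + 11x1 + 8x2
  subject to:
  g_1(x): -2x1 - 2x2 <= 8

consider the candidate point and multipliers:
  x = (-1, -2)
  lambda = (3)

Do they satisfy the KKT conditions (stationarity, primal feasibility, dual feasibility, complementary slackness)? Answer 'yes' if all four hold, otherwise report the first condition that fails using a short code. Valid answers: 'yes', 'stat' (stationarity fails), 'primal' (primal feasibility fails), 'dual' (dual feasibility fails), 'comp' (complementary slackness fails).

Gradient of f: grad f(x) = Q x + c = (6, 6)
Constraint values g_i(x) = a_i^T x - b_i:
  g_1((-1, -2)) = -2
Stationarity residual: grad f(x) + sum_i lambda_i a_i = (0, 0)
  -> stationarity OK
Primal feasibility (all g_i <= 0): OK
Dual feasibility (all lambda_i >= 0): OK
Complementary slackness (lambda_i * g_i(x) = 0 for all i): FAILS

Verdict: the first failing condition is complementary_slackness -> comp.

comp


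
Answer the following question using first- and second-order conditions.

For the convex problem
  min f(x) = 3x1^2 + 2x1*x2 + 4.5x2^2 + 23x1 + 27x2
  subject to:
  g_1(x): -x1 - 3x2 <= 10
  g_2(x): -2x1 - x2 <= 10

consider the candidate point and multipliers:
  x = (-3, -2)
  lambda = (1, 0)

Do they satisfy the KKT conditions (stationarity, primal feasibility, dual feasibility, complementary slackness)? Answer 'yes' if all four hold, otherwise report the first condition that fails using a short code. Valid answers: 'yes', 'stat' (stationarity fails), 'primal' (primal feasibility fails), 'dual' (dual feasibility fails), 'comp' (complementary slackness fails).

Gradient of f: grad f(x) = Q x + c = (1, 3)
Constraint values g_i(x) = a_i^T x - b_i:
  g_1((-3, -2)) = -1
  g_2((-3, -2)) = -2
Stationarity residual: grad f(x) + sum_i lambda_i a_i = (0, 0)
  -> stationarity OK
Primal feasibility (all g_i <= 0): OK
Dual feasibility (all lambda_i >= 0): OK
Complementary slackness (lambda_i * g_i(x) = 0 for all i): FAILS

Verdict: the first failing condition is complementary_slackness -> comp.

comp


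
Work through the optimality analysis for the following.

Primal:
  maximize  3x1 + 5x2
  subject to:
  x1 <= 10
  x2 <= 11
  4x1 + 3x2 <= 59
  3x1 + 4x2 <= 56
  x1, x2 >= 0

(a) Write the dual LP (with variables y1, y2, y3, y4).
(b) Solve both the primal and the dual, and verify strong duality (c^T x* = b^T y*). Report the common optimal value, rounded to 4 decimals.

The standard primal-dual pair for 'max c^T x s.t. A x <= b, x >= 0' is:
  Dual:  min b^T y  s.t.  A^T y >= c,  y >= 0.

So the dual LP is:
  minimize  10y1 + 11y2 + 59y3 + 56y4
  subject to:
    y1 + 4y3 + 3y4 >= 3
    y2 + 3y3 + 4y4 >= 5
    y1, y2, y3, y4 >= 0

Solving the primal: x* = (4, 11).
  primal value c^T x* = 67.
Solving the dual: y* = (0, 1, 0, 1).
  dual value b^T y* = 67.
Strong duality: c^T x* = b^T y*. Confirmed.

67


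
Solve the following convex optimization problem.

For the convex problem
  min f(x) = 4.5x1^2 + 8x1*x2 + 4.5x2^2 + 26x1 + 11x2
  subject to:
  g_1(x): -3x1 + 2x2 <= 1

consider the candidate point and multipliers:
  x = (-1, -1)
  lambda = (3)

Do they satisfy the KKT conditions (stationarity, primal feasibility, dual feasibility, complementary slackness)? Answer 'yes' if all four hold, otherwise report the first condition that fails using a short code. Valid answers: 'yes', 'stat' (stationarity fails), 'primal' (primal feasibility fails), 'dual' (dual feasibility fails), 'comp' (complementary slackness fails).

Gradient of f: grad f(x) = Q x + c = (9, -6)
Constraint values g_i(x) = a_i^T x - b_i:
  g_1((-1, -1)) = 0
Stationarity residual: grad f(x) + sum_i lambda_i a_i = (0, 0)
  -> stationarity OK
Primal feasibility (all g_i <= 0): OK
Dual feasibility (all lambda_i >= 0): OK
Complementary slackness (lambda_i * g_i(x) = 0 for all i): OK

Verdict: yes, KKT holds.

yes


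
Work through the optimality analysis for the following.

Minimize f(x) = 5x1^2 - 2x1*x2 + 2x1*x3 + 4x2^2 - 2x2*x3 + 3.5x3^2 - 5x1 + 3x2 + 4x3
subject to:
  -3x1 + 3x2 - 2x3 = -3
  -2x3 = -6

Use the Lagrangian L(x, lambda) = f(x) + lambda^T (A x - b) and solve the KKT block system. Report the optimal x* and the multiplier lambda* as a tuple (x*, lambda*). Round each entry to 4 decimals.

Form the Lagrangian:
  L(x, lambda) = (1/2) x^T Q x + c^T x + lambda^T (A x - b)
Stationarity (grad_x L = 0): Q x + c + A^T lambda = 0.
Primal feasibility: A x = b.

This gives the KKT block system:
  [ Q   A^T ] [ x     ]   [-c ]
  [ A    0  ] [ lambda ] = [ b ]

Solving the linear system:
  x*      = (-0.2857, 0.7143, 3)
  lambda* = (-1.0952, 12.5952)
  f(x*)   = 43.9286

x* = (-0.2857, 0.7143, 3), lambda* = (-1.0952, 12.5952)


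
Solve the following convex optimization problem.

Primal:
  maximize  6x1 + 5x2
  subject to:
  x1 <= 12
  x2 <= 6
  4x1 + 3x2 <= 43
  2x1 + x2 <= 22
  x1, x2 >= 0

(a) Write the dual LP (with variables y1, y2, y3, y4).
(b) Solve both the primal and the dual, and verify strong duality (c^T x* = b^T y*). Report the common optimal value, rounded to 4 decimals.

The standard primal-dual pair for 'max c^T x s.t. A x <= b, x >= 0' is:
  Dual:  min b^T y  s.t.  A^T y >= c,  y >= 0.

So the dual LP is:
  minimize  12y1 + 6y2 + 43y3 + 22y4
  subject to:
    y1 + 4y3 + 2y4 >= 6
    y2 + 3y3 + y4 >= 5
    y1, y2, y3, y4 >= 0

Solving the primal: x* = (6.25, 6).
  primal value c^T x* = 67.5.
Solving the dual: y* = (0, 0.5, 1.5, 0).
  dual value b^T y* = 67.5.
Strong duality: c^T x* = b^T y*. Confirmed.

67.5


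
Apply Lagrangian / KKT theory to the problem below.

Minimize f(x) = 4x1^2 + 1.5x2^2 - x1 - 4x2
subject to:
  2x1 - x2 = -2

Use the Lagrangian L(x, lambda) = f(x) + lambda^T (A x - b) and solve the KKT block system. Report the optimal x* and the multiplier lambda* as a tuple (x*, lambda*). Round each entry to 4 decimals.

Form the Lagrangian:
  L(x, lambda) = (1/2) x^T Q x + c^T x + lambda^T (A x - b)
Stationarity (grad_x L = 0): Q x + c + A^T lambda = 0.
Primal feasibility: A x = b.

This gives the KKT block system:
  [ Q   A^T ] [ x     ]   [-c ]
  [ A    0  ] [ lambda ] = [ b ]

Solving the linear system:
  x*      = (-0.15, 1.7)
  lambda* = (1.1)
  f(x*)   = -2.225

x* = (-0.15, 1.7), lambda* = (1.1)


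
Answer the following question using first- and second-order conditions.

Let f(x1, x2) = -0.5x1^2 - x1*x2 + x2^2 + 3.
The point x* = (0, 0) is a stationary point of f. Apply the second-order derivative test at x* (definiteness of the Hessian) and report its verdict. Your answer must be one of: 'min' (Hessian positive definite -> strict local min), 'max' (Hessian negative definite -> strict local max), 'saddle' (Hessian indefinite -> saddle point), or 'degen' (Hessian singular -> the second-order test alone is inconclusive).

Compute the Hessian H = grad^2 f:
  H = [[-1, -1], [-1, 2]]
Verify stationarity: grad f(x*) = H x* + g = (0, 0).
Eigenvalues of H: -1.3028, 2.3028.
Eigenvalues have mixed signs, so H is indefinite -> x* is a saddle point.

saddle


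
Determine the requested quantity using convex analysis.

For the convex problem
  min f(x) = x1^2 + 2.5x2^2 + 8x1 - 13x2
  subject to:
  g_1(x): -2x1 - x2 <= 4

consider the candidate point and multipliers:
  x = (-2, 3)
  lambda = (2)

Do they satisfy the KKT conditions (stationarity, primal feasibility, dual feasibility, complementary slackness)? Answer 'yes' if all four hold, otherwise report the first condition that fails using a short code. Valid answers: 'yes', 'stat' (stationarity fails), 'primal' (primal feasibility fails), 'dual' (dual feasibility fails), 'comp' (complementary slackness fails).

Gradient of f: grad f(x) = Q x + c = (4, 2)
Constraint values g_i(x) = a_i^T x - b_i:
  g_1((-2, 3)) = -3
Stationarity residual: grad f(x) + sum_i lambda_i a_i = (0, 0)
  -> stationarity OK
Primal feasibility (all g_i <= 0): OK
Dual feasibility (all lambda_i >= 0): OK
Complementary slackness (lambda_i * g_i(x) = 0 for all i): FAILS

Verdict: the first failing condition is complementary_slackness -> comp.

comp


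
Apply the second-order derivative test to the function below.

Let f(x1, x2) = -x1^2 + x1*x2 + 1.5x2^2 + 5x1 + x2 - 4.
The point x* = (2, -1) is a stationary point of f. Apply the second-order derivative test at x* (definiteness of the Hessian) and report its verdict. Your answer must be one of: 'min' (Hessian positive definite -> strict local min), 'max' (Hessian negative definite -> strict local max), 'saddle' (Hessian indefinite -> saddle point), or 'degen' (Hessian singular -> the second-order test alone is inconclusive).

Compute the Hessian H = grad^2 f:
  H = [[-2, 1], [1, 3]]
Verify stationarity: grad f(x*) = H x* + g = (0, 0).
Eigenvalues of H: -2.1926, 3.1926.
Eigenvalues have mixed signs, so H is indefinite -> x* is a saddle point.

saddle


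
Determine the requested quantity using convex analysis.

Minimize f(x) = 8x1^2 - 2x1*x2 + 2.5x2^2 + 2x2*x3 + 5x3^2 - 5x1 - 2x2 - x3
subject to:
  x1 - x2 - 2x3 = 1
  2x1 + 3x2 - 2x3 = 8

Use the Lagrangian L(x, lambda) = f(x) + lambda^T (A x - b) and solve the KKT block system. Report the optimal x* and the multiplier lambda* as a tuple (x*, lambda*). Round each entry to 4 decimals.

Form the Lagrangian:
  L(x, lambda) = (1/2) x^T Q x + c^T x + lambda^T (A x - b)
Stationarity (grad_x L = 0): Q x + c + A^T lambda = 0.
Primal feasibility: A x = b.

This gives the KKT block system:
  [ Q   A^T ] [ x     ]   [-c ]
  [ A    0  ] [ lambda ] = [ b ]

Solving the linear system:
  x*      = (0.8027, 1.5493, -0.8733)
  lambda* = (-1.8892, -1.4279)
  f(x*)   = 3.5368

x* = (0.8027, 1.5493, -0.8733), lambda* = (-1.8892, -1.4279)


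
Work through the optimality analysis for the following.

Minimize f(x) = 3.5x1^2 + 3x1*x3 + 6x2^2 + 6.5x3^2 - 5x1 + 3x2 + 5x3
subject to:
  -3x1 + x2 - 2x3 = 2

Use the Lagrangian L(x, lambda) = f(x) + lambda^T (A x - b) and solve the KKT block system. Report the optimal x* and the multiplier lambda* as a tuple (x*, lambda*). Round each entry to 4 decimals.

Form the Lagrangian:
  L(x, lambda) = (1/2) x^T Q x + c^T x + lambda^T (A x - b)
Stationarity (grad_x L = 0): Q x + c + A^T lambda = 0.
Primal feasibility: A x = b.

This gives the KKT block system:
  [ Q   A^T ] [ x     ]   [-c ]
  [ A    0  ] [ lambda ] = [ b ]

Solving the linear system:
  x*      = (-0.1518, -0.0165, -0.7806)
  lambda* = (-2.8014)
  f(x*)   = 1.2047

x* = (-0.1518, -0.0165, -0.7806), lambda* = (-2.8014)


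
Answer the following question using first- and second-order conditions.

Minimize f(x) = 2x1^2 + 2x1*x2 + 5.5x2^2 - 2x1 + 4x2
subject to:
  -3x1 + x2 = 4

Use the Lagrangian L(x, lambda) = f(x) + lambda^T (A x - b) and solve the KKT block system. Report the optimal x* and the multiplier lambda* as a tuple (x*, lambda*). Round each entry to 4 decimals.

Form the Lagrangian:
  L(x, lambda) = (1/2) x^T Q x + c^T x + lambda^T (A x - b)
Stationarity (grad_x L = 0): Q x + c + A^T lambda = 0.
Primal feasibility: A x = b.

This gives the KKT block system:
  [ Q   A^T ] [ x     ]   [-c ]
  [ A    0  ] [ lambda ] = [ b ]

Solving the linear system:
  x*      = (-1.3043, 0.087)
  lambda* = (-2.3478)
  f(x*)   = 6.1739

x* = (-1.3043, 0.087), lambda* = (-2.3478)


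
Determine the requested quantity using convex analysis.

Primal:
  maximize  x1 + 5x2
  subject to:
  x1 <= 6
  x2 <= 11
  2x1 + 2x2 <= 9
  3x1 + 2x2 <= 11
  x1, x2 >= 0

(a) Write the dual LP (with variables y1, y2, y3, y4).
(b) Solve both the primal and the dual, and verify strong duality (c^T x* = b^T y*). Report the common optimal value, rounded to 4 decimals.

The standard primal-dual pair for 'max c^T x s.t. A x <= b, x >= 0' is:
  Dual:  min b^T y  s.t.  A^T y >= c,  y >= 0.

So the dual LP is:
  minimize  6y1 + 11y2 + 9y3 + 11y4
  subject to:
    y1 + 2y3 + 3y4 >= 1
    y2 + 2y3 + 2y4 >= 5
    y1, y2, y3, y4 >= 0

Solving the primal: x* = (0, 4.5).
  primal value c^T x* = 22.5.
Solving the dual: y* = (0, 0, 2.5, 0).
  dual value b^T y* = 22.5.
Strong duality: c^T x* = b^T y*. Confirmed.

22.5


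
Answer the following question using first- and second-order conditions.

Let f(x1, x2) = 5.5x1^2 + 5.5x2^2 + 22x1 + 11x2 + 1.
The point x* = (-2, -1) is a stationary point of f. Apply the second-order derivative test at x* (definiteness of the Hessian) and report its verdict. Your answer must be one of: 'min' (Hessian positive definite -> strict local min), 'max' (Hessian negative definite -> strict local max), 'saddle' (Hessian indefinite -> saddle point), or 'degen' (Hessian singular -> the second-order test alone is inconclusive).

Compute the Hessian H = grad^2 f:
  H = [[11, 0], [0, 11]]
Verify stationarity: grad f(x*) = H x* + g = (0, 0).
Eigenvalues of H: 11, 11.
Both eigenvalues > 0, so H is positive definite -> x* is a strict local min.

min


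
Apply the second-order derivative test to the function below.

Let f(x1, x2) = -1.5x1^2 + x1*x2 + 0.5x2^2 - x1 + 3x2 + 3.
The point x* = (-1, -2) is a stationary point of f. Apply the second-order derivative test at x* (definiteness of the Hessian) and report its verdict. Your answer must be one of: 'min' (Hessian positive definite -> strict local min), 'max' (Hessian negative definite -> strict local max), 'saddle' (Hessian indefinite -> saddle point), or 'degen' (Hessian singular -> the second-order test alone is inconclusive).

Compute the Hessian H = grad^2 f:
  H = [[-3, 1], [1, 1]]
Verify stationarity: grad f(x*) = H x* + g = (0, 0).
Eigenvalues of H: -3.2361, 1.2361.
Eigenvalues have mixed signs, so H is indefinite -> x* is a saddle point.

saddle


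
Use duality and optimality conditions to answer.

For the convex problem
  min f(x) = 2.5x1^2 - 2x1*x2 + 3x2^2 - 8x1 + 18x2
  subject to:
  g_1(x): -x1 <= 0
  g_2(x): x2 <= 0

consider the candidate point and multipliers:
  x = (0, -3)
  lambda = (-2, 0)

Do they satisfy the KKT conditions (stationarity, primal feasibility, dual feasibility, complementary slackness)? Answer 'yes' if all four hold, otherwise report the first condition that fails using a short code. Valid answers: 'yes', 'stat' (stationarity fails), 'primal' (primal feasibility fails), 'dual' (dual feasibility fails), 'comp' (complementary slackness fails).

Gradient of f: grad f(x) = Q x + c = (-2, 0)
Constraint values g_i(x) = a_i^T x - b_i:
  g_1((0, -3)) = 0
  g_2((0, -3)) = -3
Stationarity residual: grad f(x) + sum_i lambda_i a_i = (0, 0)
  -> stationarity OK
Primal feasibility (all g_i <= 0): OK
Dual feasibility (all lambda_i >= 0): FAILS
Complementary slackness (lambda_i * g_i(x) = 0 for all i): OK

Verdict: the first failing condition is dual_feasibility -> dual.

dual


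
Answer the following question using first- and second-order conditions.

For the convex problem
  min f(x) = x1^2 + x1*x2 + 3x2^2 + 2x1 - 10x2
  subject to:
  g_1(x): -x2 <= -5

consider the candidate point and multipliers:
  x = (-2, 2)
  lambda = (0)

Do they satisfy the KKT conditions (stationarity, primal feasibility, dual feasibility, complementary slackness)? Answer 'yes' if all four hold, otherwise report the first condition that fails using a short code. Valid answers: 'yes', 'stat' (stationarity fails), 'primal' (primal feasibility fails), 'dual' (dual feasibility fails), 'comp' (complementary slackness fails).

Gradient of f: grad f(x) = Q x + c = (0, 0)
Constraint values g_i(x) = a_i^T x - b_i:
  g_1((-2, 2)) = 3
Stationarity residual: grad f(x) + sum_i lambda_i a_i = (0, 0)
  -> stationarity OK
Primal feasibility (all g_i <= 0): FAILS
Dual feasibility (all lambda_i >= 0): OK
Complementary slackness (lambda_i * g_i(x) = 0 for all i): OK

Verdict: the first failing condition is primal_feasibility -> primal.

primal


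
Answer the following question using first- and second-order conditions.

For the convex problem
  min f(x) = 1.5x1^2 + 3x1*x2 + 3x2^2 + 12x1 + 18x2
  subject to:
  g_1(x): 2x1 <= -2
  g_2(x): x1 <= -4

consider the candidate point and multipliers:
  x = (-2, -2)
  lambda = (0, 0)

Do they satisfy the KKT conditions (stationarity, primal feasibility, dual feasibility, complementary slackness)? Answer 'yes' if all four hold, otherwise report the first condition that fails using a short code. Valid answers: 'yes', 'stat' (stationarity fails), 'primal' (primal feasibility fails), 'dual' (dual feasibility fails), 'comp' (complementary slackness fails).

Gradient of f: grad f(x) = Q x + c = (0, 0)
Constraint values g_i(x) = a_i^T x - b_i:
  g_1((-2, -2)) = -2
  g_2((-2, -2)) = 2
Stationarity residual: grad f(x) + sum_i lambda_i a_i = (0, 0)
  -> stationarity OK
Primal feasibility (all g_i <= 0): FAILS
Dual feasibility (all lambda_i >= 0): OK
Complementary slackness (lambda_i * g_i(x) = 0 for all i): OK

Verdict: the first failing condition is primal_feasibility -> primal.

primal


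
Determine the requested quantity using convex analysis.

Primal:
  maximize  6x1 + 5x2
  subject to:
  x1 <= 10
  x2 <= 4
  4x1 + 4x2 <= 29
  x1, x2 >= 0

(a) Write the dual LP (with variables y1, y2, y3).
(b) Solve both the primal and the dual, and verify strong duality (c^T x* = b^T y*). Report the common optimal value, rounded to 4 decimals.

The standard primal-dual pair for 'max c^T x s.t. A x <= b, x >= 0' is:
  Dual:  min b^T y  s.t.  A^T y >= c,  y >= 0.

So the dual LP is:
  minimize  10y1 + 4y2 + 29y3
  subject to:
    y1 + 4y3 >= 6
    y2 + 4y3 >= 5
    y1, y2, y3 >= 0

Solving the primal: x* = (7.25, 0).
  primal value c^T x* = 43.5.
Solving the dual: y* = (0, 0, 1.5).
  dual value b^T y* = 43.5.
Strong duality: c^T x* = b^T y*. Confirmed.

43.5


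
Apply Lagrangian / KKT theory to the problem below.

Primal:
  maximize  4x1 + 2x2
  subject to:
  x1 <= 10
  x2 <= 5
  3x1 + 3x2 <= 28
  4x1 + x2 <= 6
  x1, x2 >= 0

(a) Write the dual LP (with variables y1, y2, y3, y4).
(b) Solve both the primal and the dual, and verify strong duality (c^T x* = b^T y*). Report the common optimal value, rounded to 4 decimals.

The standard primal-dual pair for 'max c^T x s.t. A x <= b, x >= 0' is:
  Dual:  min b^T y  s.t.  A^T y >= c,  y >= 0.

So the dual LP is:
  minimize  10y1 + 5y2 + 28y3 + 6y4
  subject to:
    y1 + 3y3 + 4y4 >= 4
    y2 + 3y3 + y4 >= 2
    y1, y2, y3, y4 >= 0

Solving the primal: x* = (0.25, 5).
  primal value c^T x* = 11.
Solving the dual: y* = (0, 1, 0, 1).
  dual value b^T y* = 11.
Strong duality: c^T x* = b^T y*. Confirmed.

11


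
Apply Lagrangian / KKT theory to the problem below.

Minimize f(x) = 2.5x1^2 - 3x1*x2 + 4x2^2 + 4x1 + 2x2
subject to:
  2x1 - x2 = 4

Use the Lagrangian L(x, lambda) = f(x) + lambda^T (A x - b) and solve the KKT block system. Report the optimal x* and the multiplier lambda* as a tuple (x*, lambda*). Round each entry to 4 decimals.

Form the Lagrangian:
  L(x, lambda) = (1/2) x^T Q x + c^T x + lambda^T (A x - b)
Stationarity (grad_x L = 0): Q x + c + A^T lambda = 0.
Primal feasibility: A x = b.

This gives the KKT block system:
  [ Q   A^T ] [ x     ]   [-c ]
  [ A    0  ] [ lambda ] = [ b ]

Solving the linear system:
  x*      = (1.76, -0.48)
  lambda* = (-7.12)
  f(x*)   = 17.28

x* = (1.76, -0.48), lambda* = (-7.12)


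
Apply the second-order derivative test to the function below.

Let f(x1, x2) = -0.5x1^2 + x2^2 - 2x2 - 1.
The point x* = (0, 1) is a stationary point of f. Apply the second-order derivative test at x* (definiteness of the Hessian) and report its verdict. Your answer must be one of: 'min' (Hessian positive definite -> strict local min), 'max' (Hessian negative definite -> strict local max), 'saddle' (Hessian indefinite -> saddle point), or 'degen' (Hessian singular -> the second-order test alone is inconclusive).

Compute the Hessian H = grad^2 f:
  H = [[-1, 0], [0, 2]]
Verify stationarity: grad f(x*) = H x* + g = (0, 0).
Eigenvalues of H: -1, 2.
Eigenvalues have mixed signs, so H is indefinite -> x* is a saddle point.

saddle


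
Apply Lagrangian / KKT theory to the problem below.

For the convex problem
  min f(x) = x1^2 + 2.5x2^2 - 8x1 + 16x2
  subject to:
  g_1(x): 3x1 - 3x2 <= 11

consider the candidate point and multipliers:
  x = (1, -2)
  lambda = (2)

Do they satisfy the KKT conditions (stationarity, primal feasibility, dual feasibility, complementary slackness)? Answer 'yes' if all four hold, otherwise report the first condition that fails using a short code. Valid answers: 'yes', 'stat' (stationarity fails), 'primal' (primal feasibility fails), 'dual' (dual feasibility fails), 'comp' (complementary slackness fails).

Gradient of f: grad f(x) = Q x + c = (-6, 6)
Constraint values g_i(x) = a_i^T x - b_i:
  g_1((1, -2)) = -2
Stationarity residual: grad f(x) + sum_i lambda_i a_i = (0, 0)
  -> stationarity OK
Primal feasibility (all g_i <= 0): OK
Dual feasibility (all lambda_i >= 0): OK
Complementary slackness (lambda_i * g_i(x) = 0 for all i): FAILS

Verdict: the first failing condition is complementary_slackness -> comp.

comp


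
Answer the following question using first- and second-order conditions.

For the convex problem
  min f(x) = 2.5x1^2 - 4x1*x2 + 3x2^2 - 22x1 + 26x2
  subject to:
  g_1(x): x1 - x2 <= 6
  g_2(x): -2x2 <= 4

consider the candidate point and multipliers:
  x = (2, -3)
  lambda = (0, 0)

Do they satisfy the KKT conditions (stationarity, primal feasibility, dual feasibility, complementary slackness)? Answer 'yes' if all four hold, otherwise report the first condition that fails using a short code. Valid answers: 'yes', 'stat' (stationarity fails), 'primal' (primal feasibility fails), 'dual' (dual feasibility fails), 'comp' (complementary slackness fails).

Gradient of f: grad f(x) = Q x + c = (0, 0)
Constraint values g_i(x) = a_i^T x - b_i:
  g_1((2, -3)) = -1
  g_2((2, -3)) = 2
Stationarity residual: grad f(x) + sum_i lambda_i a_i = (0, 0)
  -> stationarity OK
Primal feasibility (all g_i <= 0): FAILS
Dual feasibility (all lambda_i >= 0): OK
Complementary slackness (lambda_i * g_i(x) = 0 for all i): OK

Verdict: the first failing condition is primal_feasibility -> primal.

primal


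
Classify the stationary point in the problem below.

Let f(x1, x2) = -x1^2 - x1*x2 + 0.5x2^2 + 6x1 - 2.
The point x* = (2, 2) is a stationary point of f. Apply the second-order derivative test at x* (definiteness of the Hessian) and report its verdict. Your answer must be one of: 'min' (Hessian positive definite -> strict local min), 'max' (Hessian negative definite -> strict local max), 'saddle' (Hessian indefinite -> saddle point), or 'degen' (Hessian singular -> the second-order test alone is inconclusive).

Compute the Hessian H = grad^2 f:
  H = [[-2, -1], [-1, 1]]
Verify stationarity: grad f(x*) = H x* + g = (0, 0).
Eigenvalues of H: -2.3028, 1.3028.
Eigenvalues have mixed signs, so H is indefinite -> x* is a saddle point.

saddle


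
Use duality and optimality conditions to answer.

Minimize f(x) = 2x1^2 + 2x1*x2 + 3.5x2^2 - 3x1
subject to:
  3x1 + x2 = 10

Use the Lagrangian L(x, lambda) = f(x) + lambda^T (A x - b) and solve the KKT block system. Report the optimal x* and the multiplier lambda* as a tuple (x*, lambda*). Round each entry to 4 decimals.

Form the Lagrangian:
  L(x, lambda) = (1/2) x^T Q x + c^T x + lambda^T (A x - b)
Stationarity (grad_x L = 0): Q x + c + A^T lambda = 0.
Primal feasibility: A x = b.

This gives the KKT block system:
  [ Q   A^T ] [ x     ]   [-c ]
  [ A    0  ] [ lambda ] = [ b ]

Solving the linear system:
  x*      = (3.5091, -0.5273)
  lambda* = (-3.3273)
  f(x*)   = 11.3727

x* = (3.5091, -0.5273), lambda* = (-3.3273)


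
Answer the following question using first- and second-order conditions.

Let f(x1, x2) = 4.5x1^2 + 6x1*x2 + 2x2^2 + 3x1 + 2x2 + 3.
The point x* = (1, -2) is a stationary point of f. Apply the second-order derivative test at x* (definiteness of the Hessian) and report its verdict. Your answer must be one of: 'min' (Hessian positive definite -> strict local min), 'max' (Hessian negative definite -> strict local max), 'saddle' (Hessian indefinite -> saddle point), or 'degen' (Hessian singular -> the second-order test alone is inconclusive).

Compute the Hessian H = grad^2 f:
  H = [[9, 6], [6, 4]]
Verify stationarity: grad f(x*) = H x* + g = (0, 0).
Eigenvalues of H: 0, 13.
H has a zero eigenvalue (singular; positive semidefinite but not definite), so H is neither positive definite, negative definite, nor indefinite. The second-order test alone is inconclusive -> degen.
(Indeed, f is constant along the null direction of H through x*, so x* is not a strict local extremum.)

degen


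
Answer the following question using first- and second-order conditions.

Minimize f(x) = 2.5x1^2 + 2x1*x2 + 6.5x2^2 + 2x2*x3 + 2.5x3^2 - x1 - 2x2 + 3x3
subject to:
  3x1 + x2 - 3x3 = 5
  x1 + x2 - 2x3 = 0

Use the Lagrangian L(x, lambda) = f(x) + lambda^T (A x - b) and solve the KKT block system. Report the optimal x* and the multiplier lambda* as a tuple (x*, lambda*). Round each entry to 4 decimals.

Form the Lagrangian:
  L(x, lambda) = (1/2) x^T Q x + c^T x + lambda^T (A x - b)
Stationarity (grad_x L = 0): Q x + c + A^T lambda = 0.
Primal feasibility: A x = b.

This gives the KKT block system:
  [ Q   A^T ] [ x     ]   [-c ]
  [ A    0  ] [ lambda ] = [ b ]

Solving the linear system:
  x*      = (2.9831, -1.0506, 0.9663)
  lambda* = (-9.7865, 17.5449)
  f(x*)   = 25.4747

x* = (2.9831, -1.0506, 0.9663), lambda* = (-9.7865, 17.5449)


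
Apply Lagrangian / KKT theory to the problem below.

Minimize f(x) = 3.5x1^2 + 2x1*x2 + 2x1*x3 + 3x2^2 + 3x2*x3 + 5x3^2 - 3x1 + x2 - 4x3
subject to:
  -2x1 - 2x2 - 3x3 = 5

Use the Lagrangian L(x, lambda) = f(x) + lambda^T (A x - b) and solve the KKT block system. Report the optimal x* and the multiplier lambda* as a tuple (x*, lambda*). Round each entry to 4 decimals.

Form the Lagrangian:
  L(x, lambda) = (1/2) x^T Q x + c^T x + lambda^T (A x - b)
Stationarity (grad_x L = 0): Q x + c + A^T lambda = 0.
Primal feasibility: A x = b.

This gives the KKT block system:
  [ Q   A^T ] [ x     ]   [-c ]
  [ A    0  ] [ lambda ] = [ b ]

Solving the linear system:
  x*      = (-0.3744, -1.3365, -0.5261)
  lambda* = (-4.673)
  f(x*)   = 12.628

x* = (-0.3744, -1.3365, -0.5261), lambda* = (-4.673)


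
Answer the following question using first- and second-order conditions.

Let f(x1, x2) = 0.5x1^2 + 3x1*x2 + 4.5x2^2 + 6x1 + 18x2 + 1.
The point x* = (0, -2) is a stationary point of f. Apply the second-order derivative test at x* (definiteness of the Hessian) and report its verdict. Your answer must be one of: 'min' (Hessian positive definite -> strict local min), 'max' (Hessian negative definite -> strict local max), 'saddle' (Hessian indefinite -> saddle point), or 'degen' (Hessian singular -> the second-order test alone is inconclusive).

Compute the Hessian H = grad^2 f:
  H = [[1, 3], [3, 9]]
Verify stationarity: grad f(x*) = H x* + g = (0, 0).
Eigenvalues of H: 0, 10.
H has a zero eigenvalue (singular; positive semidefinite but not definite), so H is neither positive definite, negative definite, nor indefinite. The second-order test alone is inconclusive -> degen.
(Indeed, f is constant along the null direction of H through x*, so x* is not a strict local extremum.)

degen


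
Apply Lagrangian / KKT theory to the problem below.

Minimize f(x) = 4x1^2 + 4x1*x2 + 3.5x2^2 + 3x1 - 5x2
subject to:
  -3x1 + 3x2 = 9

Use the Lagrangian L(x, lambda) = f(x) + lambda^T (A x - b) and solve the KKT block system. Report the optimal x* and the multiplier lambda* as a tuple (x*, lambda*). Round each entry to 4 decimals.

Form the Lagrangian:
  L(x, lambda) = (1/2) x^T Q x + c^T x + lambda^T (A x - b)
Stationarity (grad_x L = 0): Q x + c + A^T lambda = 0.
Primal feasibility: A x = b.

This gives the KKT block system:
  [ Q   A^T ] [ x     ]   [-c ]
  [ A    0  ] [ lambda ] = [ b ]

Solving the linear system:
  x*      = (-1.3478, 1.6522)
  lambda* = (-0.3913)
  f(x*)   = -4.3913

x* = (-1.3478, 1.6522), lambda* = (-0.3913)


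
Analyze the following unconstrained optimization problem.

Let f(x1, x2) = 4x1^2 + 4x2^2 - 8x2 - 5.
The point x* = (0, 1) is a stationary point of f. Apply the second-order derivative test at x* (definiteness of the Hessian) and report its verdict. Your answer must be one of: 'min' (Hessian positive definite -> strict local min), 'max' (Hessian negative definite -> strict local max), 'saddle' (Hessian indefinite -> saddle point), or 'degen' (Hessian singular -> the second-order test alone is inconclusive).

Compute the Hessian H = grad^2 f:
  H = [[8, 0], [0, 8]]
Verify stationarity: grad f(x*) = H x* + g = (0, 0).
Eigenvalues of H: 8, 8.
Both eigenvalues > 0, so H is positive definite -> x* is a strict local min.

min


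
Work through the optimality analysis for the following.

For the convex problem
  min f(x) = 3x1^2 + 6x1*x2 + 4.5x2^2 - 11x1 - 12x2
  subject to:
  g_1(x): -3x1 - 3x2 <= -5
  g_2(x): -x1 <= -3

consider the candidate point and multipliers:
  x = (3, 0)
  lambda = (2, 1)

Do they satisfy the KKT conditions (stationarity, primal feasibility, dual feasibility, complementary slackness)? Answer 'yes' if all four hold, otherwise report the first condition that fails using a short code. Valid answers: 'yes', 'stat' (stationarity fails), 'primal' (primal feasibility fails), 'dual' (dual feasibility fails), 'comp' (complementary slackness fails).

Gradient of f: grad f(x) = Q x + c = (7, 6)
Constraint values g_i(x) = a_i^T x - b_i:
  g_1((3, 0)) = -4
  g_2((3, 0)) = 0
Stationarity residual: grad f(x) + sum_i lambda_i a_i = (0, 0)
  -> stationarity OK
Primal feasibility (all g_i <= 0): OK
Dual feasibility (all lambda_i >= 0): OK
Complementary slackness (lambda_i * g_i(x) = 0 for all i): FAILS

Verdict: the first failing condition is complementary_slackness -> comp.

comp


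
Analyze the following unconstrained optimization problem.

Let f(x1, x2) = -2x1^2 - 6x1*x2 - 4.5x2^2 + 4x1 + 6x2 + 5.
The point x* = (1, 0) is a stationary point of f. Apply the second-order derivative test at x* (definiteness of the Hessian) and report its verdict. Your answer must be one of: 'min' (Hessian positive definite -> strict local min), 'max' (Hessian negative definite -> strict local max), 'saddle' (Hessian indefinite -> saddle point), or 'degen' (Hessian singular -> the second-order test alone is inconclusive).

Compute the Hessian H = grad^2 f:
  H = [[-4, -6], [-6, -9]]
Verify stationarity: grad f(x*) = H x* + g = (0, 0).
Eigenvalues of H: -13, 0.
H has a zero eigenvalue (singular; negative semidefinite but not definite), so H is neither positive definite, negative definite, nor indefinite. The second-order test alone is inconclusive -> degen.
(Indeed, f is constant along the null direction of H through x*, so x* is not a strict local extremum.)

degen


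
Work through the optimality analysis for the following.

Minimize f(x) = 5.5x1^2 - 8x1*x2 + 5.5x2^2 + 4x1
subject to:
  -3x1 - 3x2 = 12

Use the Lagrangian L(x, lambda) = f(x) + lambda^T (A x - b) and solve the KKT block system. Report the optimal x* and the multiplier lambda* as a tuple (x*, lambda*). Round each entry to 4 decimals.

Form the Lagrangian:
  L(x, lambda) = (1/2) x^T Q x + c^T x + lambda^T (A x - b)
Stationarity (grad_x L = 0): Q x + c + A^T lambda = 0.
Primal feasibility: A x = b.

This gives the KKT block system:
  [ Q   A^T ] [ x     ]   [-c ]
  [ A    0  ] [ lambda ] = [ b ]

Solving the linear system:
  x*      = (-2.1053, -1.8947)
  lambda* = (-1.3333)
  f(x*)   = 3.7895

x* = (-2.1053, -1.8947), lambda* = (-1.3333)


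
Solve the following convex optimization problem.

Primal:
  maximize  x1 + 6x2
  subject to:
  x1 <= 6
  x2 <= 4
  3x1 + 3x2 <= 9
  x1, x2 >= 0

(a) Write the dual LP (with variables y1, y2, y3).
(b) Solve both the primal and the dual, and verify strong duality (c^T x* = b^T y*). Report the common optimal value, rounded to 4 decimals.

The standard primal-dual pair for 'max c^T x s.t. A x <= b, x >= 0' is:
  Dual:  min b^T y  s.t.  A^T y >= c,  y >= 0.

So the dual LP is:
  minimize  6y1 + 4y2 + 9y3
  subject to:
    y1 + 3y3 >= 1
    y2 + 3y3 >= 6
    y1, y2, y3 >= 0

Solving the primal: x* = (0, 3).
  primal value c^T x* = 18.
Solving the dual: y* = (0, 0, 2).
  dual value b^T y* = 18.
Strong duality: c^T x* = b^T y*. Confirmed.

18
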